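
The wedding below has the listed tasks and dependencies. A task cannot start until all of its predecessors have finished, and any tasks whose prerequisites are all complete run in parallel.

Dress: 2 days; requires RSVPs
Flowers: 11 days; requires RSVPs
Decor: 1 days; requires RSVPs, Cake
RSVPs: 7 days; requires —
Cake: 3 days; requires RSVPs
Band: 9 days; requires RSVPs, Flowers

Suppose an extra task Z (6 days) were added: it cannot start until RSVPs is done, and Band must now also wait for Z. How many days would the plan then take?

Originally the plan takes 27 days.
With Z inserted, Band now waits for max(RSVPs, Flowers, Z).
New critical path: RSVPs→Flowers→Band = 7+11+9 = 27 ⇒ 27 days.

27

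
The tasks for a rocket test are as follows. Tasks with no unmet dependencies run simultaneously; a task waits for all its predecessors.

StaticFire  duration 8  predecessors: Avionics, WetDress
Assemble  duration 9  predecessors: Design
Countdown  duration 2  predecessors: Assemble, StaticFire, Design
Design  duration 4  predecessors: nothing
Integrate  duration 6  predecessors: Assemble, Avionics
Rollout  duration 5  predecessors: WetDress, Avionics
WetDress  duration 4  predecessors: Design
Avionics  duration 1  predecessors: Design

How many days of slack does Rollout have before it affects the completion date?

6

Design→Assemble→Integrate = 4+9+6 = 19 sets the makespan at 19 days.
Rollout finishes as early as 13 and must finish by 19.
Float = 19 − 13 = 6.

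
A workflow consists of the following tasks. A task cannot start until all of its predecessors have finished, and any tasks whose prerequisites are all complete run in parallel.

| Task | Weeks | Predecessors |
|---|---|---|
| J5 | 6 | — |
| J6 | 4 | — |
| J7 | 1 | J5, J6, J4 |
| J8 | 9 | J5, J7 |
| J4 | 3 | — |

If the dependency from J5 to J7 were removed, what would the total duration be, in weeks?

15

With the dependency in place, J5→J7→J8 = 6+1+9 = 16 sets the finish at 16 weeks.
Without J5→J7, J7's earliest start moves from 6 to 4.
After: J5→J8 = 6+9 = 15 → 15 weeks.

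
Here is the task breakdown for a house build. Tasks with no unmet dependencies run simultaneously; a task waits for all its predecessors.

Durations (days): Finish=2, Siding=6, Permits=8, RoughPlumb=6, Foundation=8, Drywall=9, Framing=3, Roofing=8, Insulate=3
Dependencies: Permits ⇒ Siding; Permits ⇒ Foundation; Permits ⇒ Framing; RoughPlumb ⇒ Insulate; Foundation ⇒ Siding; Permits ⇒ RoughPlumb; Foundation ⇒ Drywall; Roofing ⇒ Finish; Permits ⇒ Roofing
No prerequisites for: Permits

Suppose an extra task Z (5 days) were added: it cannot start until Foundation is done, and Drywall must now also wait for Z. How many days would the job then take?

Originally the job takes 25 days.
With Z inserted, Drywall now waits for max(Foundation, Z).
New critical path: Permits→Foundation→Z→Drywall = 8+8+5+9 = 30 ⇒ 30 days.

30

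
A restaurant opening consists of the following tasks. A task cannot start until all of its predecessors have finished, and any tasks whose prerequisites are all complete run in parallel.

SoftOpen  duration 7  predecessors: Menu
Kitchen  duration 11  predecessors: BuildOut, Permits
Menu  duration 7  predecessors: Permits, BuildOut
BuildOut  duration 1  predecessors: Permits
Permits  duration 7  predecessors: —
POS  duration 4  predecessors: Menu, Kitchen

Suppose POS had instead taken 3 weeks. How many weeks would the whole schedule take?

The binding path is Permits→BuildOut→Kitchen→POS = 7+1+11+4 = 23; finish at 23 weeks.
POS lies on that path, so at 3 weeks the path becomes 22 weeks.
That remains the longest chain; total 22 weeks.

22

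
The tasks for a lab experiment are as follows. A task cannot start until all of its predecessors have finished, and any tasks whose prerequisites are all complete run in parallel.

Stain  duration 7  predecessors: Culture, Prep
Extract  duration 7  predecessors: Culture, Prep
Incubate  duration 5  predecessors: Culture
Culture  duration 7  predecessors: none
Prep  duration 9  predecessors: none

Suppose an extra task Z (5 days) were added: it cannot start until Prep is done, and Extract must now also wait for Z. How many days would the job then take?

21

Originally the job takes 16 days.
With Z inserted, Extract now waits for max(Culture, Prep, Z).
New critical path: Prep→Z→Extract = 9+5+7 = 21 ⇒ 21 days.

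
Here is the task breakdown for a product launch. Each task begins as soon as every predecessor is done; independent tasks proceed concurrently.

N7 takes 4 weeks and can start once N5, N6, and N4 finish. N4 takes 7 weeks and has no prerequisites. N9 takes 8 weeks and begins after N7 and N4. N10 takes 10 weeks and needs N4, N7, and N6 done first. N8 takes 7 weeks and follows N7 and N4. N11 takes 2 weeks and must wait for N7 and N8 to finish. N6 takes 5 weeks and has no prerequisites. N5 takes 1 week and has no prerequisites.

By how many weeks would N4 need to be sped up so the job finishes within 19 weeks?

Current finish: 21 weeks; target: 19.
N4 is on every critical path, so each week cut from N4 cuts the finish by one (this holds down to a finish of 19).
Need 21 − 19 = 2 weeks off N4 → N4 becomes 5 weeks, finish becomes 19.

2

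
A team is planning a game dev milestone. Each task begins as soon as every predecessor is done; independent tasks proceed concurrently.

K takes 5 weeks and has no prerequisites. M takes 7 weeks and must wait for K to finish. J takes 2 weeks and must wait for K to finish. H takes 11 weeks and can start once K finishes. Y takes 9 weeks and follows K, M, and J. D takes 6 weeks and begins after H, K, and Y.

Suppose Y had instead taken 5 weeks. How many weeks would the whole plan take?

Actual critical path: K→M→Y→D = 5+7+9+6 = 27 ⇒ 27 weeks.
Since Y is critical, the -4 change carries straight to that chain (now 23 weeks).
The critical path is still K→M→Y→D; finish is now 23 weeks.

23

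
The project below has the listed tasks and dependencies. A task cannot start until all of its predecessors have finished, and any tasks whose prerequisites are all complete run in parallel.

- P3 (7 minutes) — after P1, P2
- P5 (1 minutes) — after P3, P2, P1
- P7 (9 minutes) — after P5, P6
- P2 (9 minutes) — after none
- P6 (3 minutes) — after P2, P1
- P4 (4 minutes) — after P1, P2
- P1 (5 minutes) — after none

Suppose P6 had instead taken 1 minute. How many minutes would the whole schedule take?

26

Actual critical path: P2→P3→P5→P7 = 9+7+1+9 = 26 ⇒ 26 minutes.
The longest path through P6 is only 21 minutes, so P6 has float 5.
No other chain overtakes it, so the finish is 26 minutes.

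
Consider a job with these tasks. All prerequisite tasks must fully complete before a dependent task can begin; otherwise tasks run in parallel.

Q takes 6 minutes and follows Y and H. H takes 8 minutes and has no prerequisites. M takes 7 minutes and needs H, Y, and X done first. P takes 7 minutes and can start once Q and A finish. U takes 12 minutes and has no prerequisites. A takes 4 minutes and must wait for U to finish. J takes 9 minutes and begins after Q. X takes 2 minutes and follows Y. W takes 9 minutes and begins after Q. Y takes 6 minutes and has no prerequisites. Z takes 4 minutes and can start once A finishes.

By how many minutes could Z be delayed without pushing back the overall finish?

Critical path: H→Q→J = 8+6+9 = 23, so the finish is 23 minutes.
Longest path through Z: 20 minutes (earliest finish 20, latest finish 23).
Slack of Z = 19 − 16 = 3 minutes.

3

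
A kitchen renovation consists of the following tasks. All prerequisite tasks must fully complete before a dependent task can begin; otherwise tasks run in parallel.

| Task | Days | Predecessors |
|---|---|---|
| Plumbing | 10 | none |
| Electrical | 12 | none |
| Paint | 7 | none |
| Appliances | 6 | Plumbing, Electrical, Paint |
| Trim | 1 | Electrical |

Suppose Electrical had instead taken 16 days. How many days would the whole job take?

22

Critical path before the change: Electrical→Appliances = 12+6 = 18 giving 18 days.
Since Electrical is critical, the +4 change carries straight to that chain (now 22 days).
The critical path is still Electrical→Appliances; finish is now 22 days.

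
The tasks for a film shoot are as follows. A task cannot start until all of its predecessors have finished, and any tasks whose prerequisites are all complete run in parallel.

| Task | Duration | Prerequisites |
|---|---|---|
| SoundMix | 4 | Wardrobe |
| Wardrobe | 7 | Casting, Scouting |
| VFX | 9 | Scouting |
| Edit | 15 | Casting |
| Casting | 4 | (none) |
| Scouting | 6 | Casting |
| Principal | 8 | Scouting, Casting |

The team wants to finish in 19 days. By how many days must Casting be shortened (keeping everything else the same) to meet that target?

Current finish: 21 days; target: 19.
Casting is on every critical path, so each day cut from Casting cuts the finish by one (this holds down to a finish of 18).
Need 21 − 19 = 2 days off Casting → Casting becomes 2 days, finish becomes 19.

2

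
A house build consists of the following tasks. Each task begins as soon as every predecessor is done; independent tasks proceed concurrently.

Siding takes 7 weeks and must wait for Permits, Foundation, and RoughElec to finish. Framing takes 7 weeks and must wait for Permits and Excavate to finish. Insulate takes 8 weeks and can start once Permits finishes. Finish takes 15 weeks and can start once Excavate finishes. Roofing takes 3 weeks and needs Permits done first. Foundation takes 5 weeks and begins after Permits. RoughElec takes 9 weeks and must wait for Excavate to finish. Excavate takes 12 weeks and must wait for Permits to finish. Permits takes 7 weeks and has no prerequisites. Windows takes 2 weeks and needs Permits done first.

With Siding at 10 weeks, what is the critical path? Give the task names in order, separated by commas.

Permits, Excavate, RoughElec, Siding

As given, the longest chain is Permits→Excavate→RoughElec→Siding = 7+12+9+7 = 35, so the finish is 35 weeks.
Siding lies on that path, so at 10 weeks the path becomes 38 weeks.
The critical path is still Permits→Excavate→RoughElec→Siding; finish is now 38 weeks.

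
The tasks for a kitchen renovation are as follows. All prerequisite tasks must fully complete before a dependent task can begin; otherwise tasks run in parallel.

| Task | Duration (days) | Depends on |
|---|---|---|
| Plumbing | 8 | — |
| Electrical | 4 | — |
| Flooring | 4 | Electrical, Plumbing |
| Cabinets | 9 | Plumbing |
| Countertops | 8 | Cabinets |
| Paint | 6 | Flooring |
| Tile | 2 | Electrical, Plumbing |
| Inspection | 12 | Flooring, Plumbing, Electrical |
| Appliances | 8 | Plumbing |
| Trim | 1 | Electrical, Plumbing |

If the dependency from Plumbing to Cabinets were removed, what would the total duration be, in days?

24

With the dependency in place, Plumbing→Cabinets→Countertops = 8+9+8 = 25 sets the finish at 25 days.
Without Plumbing→Cabinets, Cabinets's earliest start moves from 8 to 0.
The longest chain is now Plumbing→Flooring→Inspection = 8+4+12 = 24, so the schedule takes 24 days.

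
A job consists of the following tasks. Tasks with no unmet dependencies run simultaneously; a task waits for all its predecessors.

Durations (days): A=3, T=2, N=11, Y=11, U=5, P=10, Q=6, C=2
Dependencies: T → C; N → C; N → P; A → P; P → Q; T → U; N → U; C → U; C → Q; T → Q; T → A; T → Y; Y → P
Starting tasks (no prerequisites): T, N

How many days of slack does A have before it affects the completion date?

8

Critical path: T→Y→P→Q = 2+11+10+6 = 29, so the finish is 29 days.
The longest chain containing A totals 21 days.
Float = 29 − 21 = 8.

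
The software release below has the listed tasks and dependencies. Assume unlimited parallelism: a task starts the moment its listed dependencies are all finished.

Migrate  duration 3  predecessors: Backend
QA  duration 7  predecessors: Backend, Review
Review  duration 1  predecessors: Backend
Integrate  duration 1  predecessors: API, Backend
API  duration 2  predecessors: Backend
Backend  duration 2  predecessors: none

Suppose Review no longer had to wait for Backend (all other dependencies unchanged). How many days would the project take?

9

Before: longest chain Backend→Review→QA = 2+1+7 = 10, finish 10.
Without Backend→Review, Review's earliest start moves from 2 to 0.
The longest chain is now Backend→QA = 2+7 = 9, so the project takes 9 days.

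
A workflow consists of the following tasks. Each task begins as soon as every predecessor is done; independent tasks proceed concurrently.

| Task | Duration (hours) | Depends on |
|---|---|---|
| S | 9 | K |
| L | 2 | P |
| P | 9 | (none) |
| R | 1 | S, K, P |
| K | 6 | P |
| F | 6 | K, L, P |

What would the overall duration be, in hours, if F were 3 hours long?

25

The binding path is P→K→S→R = 9+6+9+1 = 25; finish at 25 hours.
The longest path through F is only 21 hours, so F has float 4.
No other chain overtakes it, so the finish is 25 hours.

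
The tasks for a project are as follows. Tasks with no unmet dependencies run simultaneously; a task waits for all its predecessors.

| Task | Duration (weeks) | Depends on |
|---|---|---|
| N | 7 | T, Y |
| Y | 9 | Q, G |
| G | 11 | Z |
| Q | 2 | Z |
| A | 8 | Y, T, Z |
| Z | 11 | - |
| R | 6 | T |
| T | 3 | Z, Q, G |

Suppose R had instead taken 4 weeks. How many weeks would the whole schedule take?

The binding path is Z→G→Y→A = 11+11+9+8 = 39; finish at 39 weeks.
R is off the critical path — its longest chain is 31 weeks, giving 8 of slack.
No other chain overtakes it, so the finish is 39 weeks.

39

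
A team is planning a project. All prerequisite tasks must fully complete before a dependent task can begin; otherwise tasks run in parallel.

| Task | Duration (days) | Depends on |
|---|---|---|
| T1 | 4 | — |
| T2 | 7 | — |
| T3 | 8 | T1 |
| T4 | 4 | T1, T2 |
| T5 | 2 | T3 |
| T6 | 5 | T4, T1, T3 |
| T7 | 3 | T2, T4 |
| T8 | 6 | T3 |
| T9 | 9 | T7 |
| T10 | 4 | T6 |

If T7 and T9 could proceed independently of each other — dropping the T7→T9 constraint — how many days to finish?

Original critical path: T2→T4→T7→T9 = 7+4+3+9 = 23 ⇒ 23 days.
Without T7→T9, T9's earliest start moves from 14 to 0.
The longest chain is now T1→T3→T6→T10 = 4+8+5+4 = 21, so the schedule takes 21 days.

21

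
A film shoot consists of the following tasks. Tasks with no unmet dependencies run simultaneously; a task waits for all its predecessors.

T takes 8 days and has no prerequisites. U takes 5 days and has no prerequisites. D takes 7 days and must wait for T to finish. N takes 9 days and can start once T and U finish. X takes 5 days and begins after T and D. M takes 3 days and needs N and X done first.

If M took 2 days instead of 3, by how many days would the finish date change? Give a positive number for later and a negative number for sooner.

Baseline: T→D→X→M = 8+7+5+3 = 23 → 23 days.
M is on the critical path; changing it to 2 makes that path 22 days.
No other chain overtakes it, so the finish is 22 days.
Change in finish: 22 − 23 = -1 days.

-1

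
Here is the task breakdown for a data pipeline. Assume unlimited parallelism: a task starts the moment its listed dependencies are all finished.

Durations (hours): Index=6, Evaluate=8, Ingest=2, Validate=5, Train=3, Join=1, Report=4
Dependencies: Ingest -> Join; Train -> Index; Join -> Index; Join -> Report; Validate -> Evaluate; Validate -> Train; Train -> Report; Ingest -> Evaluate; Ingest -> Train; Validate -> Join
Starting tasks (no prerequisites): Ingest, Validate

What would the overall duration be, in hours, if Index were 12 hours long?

20

As given, the longest chain is Validate→Train→Index = 5+3+6 = 14, so the finish is 14 hours.
Index lies on that path, so at 12 hours the path becomes 20 hours.
That remains the longest chain; total 20 hours.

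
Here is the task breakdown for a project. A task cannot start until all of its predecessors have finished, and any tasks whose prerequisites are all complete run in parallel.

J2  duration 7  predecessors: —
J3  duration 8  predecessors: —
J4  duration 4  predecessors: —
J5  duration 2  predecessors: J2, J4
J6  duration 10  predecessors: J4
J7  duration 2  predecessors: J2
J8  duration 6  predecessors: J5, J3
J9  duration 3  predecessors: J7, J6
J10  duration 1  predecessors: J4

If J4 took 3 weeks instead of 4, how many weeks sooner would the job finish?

Baseline: J4→J6→J9 = 4+10+3 = 17 → 17 weeks.
Since J4 is critical, the -1 change carries straight to that chain (now 16 weeks).
No other chain overtakes it, so the finish is 16 weeks.
Change in finish: 16 − 17 = -1 weeks.

1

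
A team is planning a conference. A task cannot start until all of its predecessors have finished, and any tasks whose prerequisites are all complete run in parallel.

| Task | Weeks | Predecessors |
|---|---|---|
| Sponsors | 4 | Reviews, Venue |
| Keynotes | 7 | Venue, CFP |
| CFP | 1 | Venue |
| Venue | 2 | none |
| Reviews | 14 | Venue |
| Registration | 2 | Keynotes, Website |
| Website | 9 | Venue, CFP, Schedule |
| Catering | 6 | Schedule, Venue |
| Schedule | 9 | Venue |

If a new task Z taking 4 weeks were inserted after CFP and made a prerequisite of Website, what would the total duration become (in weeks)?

22

Originally the plan takes 22 weeks.
With Z inserted, Website now waits for max(Venue, CFP, Schedule, Z).
New critical path: Venue→Schedule→Website→Registration = 2+9+9+2 = 22 ⇒ 22 weeks.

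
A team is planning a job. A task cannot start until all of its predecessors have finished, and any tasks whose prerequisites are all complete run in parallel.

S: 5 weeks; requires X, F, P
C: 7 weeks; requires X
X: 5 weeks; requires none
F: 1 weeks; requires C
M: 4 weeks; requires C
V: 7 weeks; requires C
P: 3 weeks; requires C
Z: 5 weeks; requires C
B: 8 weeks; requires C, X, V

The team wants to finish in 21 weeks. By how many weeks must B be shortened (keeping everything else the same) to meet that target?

Current finish: 27 weeks; target: 21.
B is on every critical path, so each week cut from B cuts the finish by one (this holds down to a finish of 20).
Need 27 − 21 = 6 weeks off B → B becomes 2 weeks, finish becomes 21.

6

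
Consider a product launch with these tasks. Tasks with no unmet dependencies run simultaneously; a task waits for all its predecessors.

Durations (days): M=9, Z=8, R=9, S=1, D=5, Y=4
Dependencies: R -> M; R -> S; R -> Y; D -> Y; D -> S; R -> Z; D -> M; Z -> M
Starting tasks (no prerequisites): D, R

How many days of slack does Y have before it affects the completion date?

13

Critical path: R→Z→M = 9+8+9 = 26, so the finish is 26 days.
The longest chain containing Y totals 13 days.
Float = 26 − 13 = 13.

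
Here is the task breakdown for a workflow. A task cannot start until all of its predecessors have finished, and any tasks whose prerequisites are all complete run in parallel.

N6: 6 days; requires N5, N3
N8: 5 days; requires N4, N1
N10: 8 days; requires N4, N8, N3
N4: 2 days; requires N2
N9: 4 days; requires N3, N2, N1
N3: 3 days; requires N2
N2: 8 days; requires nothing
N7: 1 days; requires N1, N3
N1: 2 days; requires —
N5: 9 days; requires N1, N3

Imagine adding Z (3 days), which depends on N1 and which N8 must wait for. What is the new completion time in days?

26

Originally the workflow takes 26 days.
With Z inserted, N8 now waits for max(N4, N1, Z).
New critical path: N2→N3→N5→N6 = 8+3+9+6 = 26 ⇒ 26 days.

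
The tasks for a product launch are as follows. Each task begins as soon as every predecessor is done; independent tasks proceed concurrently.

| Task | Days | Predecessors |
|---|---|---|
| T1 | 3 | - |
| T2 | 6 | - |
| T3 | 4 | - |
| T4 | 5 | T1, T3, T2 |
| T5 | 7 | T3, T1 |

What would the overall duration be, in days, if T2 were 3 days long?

11

Critical path before the change: T2→T4 = 6+5 = 11 giving 11 days.
T2 lies on that path, so at 3 days the path becomes 8 days.
Now T3→T5 = 4+7 = 11 is longest, so the finish becomes 11 days.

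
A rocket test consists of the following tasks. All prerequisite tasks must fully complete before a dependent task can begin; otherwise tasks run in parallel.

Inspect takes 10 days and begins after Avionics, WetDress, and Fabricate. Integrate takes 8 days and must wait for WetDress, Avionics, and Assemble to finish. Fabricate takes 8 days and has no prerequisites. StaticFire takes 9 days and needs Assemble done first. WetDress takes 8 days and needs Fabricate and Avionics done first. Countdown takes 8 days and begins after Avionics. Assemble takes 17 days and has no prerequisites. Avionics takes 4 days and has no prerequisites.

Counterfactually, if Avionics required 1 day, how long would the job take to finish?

Critical path before the change: Fabricate→WetDress→Inspect = 8+8+10 = 26 giving 26 days.
Avionics is off the critical path — its longest chain is 22 days, giving 4 of slack.
The critical path is still Fabricate→WetDress→Inspect; finish is now 26 days.

26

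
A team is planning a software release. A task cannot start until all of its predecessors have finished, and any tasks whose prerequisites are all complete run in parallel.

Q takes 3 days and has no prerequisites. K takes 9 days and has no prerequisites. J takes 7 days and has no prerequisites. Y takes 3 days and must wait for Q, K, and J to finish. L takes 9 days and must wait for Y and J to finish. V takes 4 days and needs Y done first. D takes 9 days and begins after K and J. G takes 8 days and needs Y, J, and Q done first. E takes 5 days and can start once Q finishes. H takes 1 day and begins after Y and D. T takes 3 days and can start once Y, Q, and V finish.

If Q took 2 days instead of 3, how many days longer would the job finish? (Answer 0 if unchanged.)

Baseline: K→Y→L = 9+3+9 = 21 → 21 days.
Q has 6 days of float (longest path through it is 15).
No other chain overtakes it, so the finish is 21 days.
Change in finish: 21 − 21 = +0 days.

0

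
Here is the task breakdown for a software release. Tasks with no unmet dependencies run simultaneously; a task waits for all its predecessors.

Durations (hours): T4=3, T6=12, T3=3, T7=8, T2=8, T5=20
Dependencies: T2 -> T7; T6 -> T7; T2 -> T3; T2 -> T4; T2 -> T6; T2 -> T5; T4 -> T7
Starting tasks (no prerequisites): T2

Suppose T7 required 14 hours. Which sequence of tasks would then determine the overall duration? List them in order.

As given, the longest chain is T2→T6→T7 = 8+12+8 = 28, so the finish is 28 hours.
Since T7 is critical, the +6 change carries straight to that chain (now 34 hours).
The critical path is still T2→T6→T7; finish is now 34 hours.

T2, T6, T7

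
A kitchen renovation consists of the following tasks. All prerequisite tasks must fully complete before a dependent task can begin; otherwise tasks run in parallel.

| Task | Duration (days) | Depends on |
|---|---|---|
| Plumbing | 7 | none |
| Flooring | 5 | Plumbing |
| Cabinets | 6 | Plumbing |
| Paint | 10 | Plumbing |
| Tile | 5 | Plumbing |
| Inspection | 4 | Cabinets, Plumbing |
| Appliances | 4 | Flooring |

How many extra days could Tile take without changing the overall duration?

5

Critical path: Plumbing→Cabinets→Inspection = 7+6+4 = 17, so the finish is 17 days.
The longest chain containing Tile totals 12 days.
Slack of Tile = 12 − 7 = 5 days.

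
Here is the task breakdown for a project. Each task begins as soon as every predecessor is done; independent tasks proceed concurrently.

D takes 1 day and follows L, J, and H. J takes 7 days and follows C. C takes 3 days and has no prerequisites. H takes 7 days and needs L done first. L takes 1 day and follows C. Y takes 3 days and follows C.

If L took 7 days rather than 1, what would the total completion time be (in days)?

Critical path before the change: C→L→H→D = 3+1+7+1 = 12 giving 12 days.
L lies on that path, so at 7 days the path becomes 18 days.
No other chain overtakes it, so the finish is 18 days.

18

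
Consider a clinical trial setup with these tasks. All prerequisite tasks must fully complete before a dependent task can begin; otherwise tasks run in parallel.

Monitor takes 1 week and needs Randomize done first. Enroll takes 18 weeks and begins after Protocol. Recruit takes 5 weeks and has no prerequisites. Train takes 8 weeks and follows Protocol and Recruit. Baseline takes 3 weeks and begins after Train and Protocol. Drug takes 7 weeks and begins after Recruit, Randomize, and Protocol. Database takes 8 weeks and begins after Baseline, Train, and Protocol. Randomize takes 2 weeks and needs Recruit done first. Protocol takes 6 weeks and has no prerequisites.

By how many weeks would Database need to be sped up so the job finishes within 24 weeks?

1

Current finish: 25 weeks; target: 24.
Database is on every critical path, so each week cut from Database cuts the finish by one (this holds down to a finish of 24).
Need 25 − 24 = 1 week off Database → Database becomes 7 weeks, finish becomes 24.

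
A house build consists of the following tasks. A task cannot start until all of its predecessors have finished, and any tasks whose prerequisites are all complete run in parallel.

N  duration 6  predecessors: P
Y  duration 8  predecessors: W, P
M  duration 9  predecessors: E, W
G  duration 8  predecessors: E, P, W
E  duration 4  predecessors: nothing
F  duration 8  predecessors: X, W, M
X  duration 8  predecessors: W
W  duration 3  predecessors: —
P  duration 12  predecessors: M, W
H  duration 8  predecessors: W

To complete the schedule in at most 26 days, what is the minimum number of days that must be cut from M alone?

Current finish: 33 days; target: 26.
M is on every critical path, so each day cut from M cuts the finish by one (this holds down to a finish of 25).
Need 33 − 26 = 7 days off M → M becomes 2 days, finish becomes 26.

7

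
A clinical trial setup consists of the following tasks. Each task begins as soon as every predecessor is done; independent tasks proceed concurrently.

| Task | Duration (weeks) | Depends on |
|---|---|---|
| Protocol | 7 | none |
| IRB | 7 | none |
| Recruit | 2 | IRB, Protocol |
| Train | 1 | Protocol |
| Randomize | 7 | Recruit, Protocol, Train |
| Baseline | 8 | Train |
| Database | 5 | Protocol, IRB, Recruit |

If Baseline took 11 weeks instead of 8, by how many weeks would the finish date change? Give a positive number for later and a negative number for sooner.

3

Baseline: Protocol→Train→Baseline = 7+1+8 = 16 → 16 weeks.
Baseline lies on that path, so at 11 weeks the path becomes 19 weeks.
No other chain overtakes it, so the finish is 19 weeks.
Change in finish: 19 − 16 = +3 weeks.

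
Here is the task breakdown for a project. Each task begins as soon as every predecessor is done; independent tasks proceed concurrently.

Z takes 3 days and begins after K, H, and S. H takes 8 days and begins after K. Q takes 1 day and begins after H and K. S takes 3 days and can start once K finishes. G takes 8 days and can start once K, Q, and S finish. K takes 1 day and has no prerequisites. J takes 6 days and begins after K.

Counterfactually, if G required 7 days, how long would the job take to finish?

The binding path is K→H→Q→G = 1+8+1+8 = 18; finish at 18 days.
G is on the critical path; changing it to 7 makes that path 17 days.
The critical path is still K→H→Q→G; finish is now 17 days.

17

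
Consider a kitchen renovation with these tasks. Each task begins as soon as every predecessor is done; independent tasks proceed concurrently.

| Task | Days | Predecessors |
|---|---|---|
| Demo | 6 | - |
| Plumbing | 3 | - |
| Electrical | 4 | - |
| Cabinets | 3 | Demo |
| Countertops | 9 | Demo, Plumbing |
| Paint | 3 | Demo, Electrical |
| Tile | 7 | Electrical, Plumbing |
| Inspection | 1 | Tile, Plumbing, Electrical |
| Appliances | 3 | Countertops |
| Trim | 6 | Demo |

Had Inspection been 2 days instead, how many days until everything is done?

Critical path before the change: Demo→Countertops→Appliances = 6+9+3 = 18 giving 18 days.
Inspection has 6 days of float (longest path through it is 12).
The critical path is still Demo→Countertops→Appliances; finish is now 18 days.

18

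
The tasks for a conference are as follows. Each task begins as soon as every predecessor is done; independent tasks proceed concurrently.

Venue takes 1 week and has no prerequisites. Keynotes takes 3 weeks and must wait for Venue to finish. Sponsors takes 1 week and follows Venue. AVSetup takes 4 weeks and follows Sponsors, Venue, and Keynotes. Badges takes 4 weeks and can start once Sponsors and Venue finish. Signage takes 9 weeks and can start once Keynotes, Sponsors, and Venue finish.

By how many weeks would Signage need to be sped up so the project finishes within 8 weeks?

5

Current finish: 13 weeks; target: 8.
Signage is on every critical path, so each week cut from Signage cuts the finish by one (this holds down to a finish of 8).
Need 13 − 8 = 5 weeks off Signage → Signage becomes 4 weeks, finish becomes 8.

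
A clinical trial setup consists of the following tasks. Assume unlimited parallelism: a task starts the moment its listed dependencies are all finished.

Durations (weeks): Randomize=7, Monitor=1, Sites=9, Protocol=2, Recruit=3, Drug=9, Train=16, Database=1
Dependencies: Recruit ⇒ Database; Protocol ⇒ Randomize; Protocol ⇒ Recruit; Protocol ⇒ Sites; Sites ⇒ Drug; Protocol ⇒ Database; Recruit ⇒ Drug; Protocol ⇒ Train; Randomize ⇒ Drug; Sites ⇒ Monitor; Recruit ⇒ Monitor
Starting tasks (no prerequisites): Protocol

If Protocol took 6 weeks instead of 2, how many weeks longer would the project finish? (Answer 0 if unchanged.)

4

Baseline: Protocol→Sites→Drug = 2+9+9 = 20 → 20 weeks.
Protocol lies on that path, so at 6 weeks the path becomes 24 weeks.
That remains the longest chain; total 24 weeks.
Change in finish: 24 − 20 = +4 weeks.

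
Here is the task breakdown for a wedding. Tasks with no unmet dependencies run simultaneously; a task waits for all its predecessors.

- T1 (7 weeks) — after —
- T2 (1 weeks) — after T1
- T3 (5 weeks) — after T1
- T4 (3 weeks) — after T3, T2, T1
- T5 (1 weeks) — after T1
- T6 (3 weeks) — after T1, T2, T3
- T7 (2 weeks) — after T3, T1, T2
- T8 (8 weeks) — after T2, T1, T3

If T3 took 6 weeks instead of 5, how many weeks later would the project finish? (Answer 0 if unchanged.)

1

As given, the longest chain is T1→T3→T8 = 7+5+8 = 20, so the finish is 20 weeks.
Since T3 is critical, the +1 change carries straight to that chain (now 21 weeks).
No other chain overtakes it, so the finish is 21 weeks.
Change in finish: 21 − 20 = +1 weeks.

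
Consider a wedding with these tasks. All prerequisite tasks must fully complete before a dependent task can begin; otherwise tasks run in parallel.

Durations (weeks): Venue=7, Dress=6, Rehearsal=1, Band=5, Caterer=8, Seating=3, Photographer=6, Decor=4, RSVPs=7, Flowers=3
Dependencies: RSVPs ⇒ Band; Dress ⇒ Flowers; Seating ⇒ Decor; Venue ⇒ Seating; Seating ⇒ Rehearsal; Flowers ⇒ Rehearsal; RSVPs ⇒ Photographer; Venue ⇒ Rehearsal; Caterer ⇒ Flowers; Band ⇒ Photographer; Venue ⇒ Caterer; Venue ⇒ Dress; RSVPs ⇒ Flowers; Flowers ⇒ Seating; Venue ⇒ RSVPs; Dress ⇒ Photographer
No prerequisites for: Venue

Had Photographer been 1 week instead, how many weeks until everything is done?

25

Baseline: Venue→RSVPs→Band→Photographer = 7+7+5+6 = 25 → 25 weeks.
Photographer is on the critical path; changing it to 1 makes that path 20 weeks.
New critical path: Venue→Caterer→Flowers→Seating→Decor = 7+8+3+3+4 = 25 ⇒ 25 weeks.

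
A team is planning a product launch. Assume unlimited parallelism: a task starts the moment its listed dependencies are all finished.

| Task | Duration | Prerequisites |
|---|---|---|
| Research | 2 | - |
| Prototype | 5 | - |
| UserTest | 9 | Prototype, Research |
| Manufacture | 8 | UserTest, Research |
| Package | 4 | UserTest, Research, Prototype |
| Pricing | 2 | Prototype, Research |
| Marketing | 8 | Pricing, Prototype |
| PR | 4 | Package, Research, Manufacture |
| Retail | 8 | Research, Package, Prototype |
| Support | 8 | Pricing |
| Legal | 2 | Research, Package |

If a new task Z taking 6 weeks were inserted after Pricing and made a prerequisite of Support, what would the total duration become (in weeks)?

Originally the job takes 26 weeks.
With Z inserted, Support now waits for max(Pricing, Z).
New critical path: Prototype→UserTest→Manufacture→PR = 5+9+8+4 = 26 ⇒ 26 weeks.

26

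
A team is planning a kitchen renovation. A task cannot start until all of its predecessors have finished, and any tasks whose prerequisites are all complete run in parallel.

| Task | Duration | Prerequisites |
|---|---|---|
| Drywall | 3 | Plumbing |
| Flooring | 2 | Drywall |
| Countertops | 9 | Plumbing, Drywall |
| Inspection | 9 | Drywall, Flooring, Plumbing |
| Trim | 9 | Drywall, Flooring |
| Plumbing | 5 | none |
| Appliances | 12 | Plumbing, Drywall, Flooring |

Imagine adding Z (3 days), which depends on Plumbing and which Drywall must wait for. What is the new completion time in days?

Originally the project takes 22 days.
With Z inserted, Drywall now waits for max(Plumbing, Z).
New critical path: Plumbing→Z→Drywall→Flooring→Appliances = 5+3+3+2+12 = 25 ⇒ 25 days.

25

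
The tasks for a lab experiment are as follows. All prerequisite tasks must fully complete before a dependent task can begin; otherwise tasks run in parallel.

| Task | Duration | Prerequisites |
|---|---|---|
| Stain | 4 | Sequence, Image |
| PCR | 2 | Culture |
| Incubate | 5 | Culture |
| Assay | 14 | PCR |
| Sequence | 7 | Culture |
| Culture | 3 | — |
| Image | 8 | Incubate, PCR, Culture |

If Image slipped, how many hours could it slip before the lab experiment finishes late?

The longest chain is Culture→Incubate→Image→Stain = 3+5+8+4 = 20; overall finish 20 hours.
The longest chain containing Image totals 20 hours.
Float = 20 − 20 = 0.

0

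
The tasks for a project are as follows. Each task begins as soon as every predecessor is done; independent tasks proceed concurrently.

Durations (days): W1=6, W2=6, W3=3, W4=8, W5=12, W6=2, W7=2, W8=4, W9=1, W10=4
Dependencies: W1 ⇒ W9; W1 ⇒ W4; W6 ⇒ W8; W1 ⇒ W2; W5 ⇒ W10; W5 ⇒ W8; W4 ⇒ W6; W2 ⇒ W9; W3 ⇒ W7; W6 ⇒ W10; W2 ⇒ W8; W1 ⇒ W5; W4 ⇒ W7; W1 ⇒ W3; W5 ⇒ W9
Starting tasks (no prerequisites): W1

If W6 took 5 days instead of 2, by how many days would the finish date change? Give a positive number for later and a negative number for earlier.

The binding path is W1→W5→W8 = 6+12+4 = 22; finish at 22 days.
W6 has 2 days of float (longest path through it is 20).
Now W1→W4→W6→W8 = 6+8+5+4 = 23 is longest, so the finish becomes 23 days.
Change in finish: 23 − 22 = +1 days.

1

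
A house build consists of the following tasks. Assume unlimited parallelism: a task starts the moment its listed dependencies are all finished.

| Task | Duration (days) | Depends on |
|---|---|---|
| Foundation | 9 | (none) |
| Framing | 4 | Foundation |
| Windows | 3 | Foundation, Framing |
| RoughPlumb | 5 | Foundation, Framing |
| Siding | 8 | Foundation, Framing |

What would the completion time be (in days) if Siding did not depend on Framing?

Before: longest chain Foundation→Framing→Siding = 9+4+8 = 21, finish 21.
Without Framing→Siding, Siding's earliest start moves from 13 to 9.
After: Foundation→Framing→RoughPlumb = 9+4+5 = 18 → 18 days.

18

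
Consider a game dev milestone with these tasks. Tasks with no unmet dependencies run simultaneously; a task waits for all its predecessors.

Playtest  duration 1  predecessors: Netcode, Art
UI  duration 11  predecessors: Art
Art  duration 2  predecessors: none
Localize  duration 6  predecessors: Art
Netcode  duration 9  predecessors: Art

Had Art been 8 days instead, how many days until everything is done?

The binding path is Art→UI = 2+11 = 13; finish at 13 days.
Since Art is critical, the +6 change carries straight to that chain (now 19 days).
The critical path is still Art→UI; finish is now 19 days.

19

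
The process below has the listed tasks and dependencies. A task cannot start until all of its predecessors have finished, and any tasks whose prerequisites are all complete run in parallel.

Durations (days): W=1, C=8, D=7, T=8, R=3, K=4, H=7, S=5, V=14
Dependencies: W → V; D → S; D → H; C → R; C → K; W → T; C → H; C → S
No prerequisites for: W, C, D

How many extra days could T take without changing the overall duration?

6

The longest chain is W→V = 1+14 = 15; overall finish 15 days.
The longest chain containing T totals 9 days.
Slack of T = 7 − 1 = 6 days.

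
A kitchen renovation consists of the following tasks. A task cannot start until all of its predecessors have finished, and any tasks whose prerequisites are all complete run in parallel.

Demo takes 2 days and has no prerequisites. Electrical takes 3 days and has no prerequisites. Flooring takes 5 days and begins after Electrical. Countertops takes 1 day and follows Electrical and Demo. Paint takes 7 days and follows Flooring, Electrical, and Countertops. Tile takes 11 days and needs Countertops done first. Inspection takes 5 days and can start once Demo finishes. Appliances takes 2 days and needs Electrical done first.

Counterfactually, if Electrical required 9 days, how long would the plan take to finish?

21

As given, the longest chain is Electrical→Flooring→Paint = 3+5+7 = 15, so the finish is 15 days.
Electrical is on the critical path; changing it to 9 makes that path 21 days.
No other chain overtakes it, so the finish is 21 days.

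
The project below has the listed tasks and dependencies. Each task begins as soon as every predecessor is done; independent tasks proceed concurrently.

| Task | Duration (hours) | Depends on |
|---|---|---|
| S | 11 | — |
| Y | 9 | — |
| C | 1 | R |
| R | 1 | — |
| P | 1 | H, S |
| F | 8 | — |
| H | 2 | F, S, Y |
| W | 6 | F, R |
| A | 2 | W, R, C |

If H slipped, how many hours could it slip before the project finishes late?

2

F→W→A = 8+6+2 = 16 sets the makespan at 16 hours.
H finishes as early as 13 and must finish by 15.
Slack of H = 13 − 11 = 2 hours.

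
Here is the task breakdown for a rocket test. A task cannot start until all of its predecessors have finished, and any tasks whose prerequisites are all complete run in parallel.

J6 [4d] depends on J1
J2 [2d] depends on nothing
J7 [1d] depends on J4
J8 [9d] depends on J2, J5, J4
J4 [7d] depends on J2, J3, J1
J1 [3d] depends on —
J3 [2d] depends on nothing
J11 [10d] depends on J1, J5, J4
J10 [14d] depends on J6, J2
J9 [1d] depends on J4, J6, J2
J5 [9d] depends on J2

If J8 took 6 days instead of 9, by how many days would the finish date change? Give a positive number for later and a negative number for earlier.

Critical path before the change: J1→J6→J10 = 3+4+14 = 21 giving 21 days.
J8 has 1 day of float (longest path through it is 20).
The critical path is still J1→J6→J10; finish is now 21 days.
Change in finish: 21 − 21 = +0 days.

0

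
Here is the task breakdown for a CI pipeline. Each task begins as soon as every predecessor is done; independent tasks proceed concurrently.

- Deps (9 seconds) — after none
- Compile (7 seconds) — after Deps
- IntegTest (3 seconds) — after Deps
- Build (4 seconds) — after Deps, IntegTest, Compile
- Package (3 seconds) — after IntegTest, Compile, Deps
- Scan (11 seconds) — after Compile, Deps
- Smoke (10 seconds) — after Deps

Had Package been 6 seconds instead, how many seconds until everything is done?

Baseline: Deps→Compile→Scan = 9+7+11 = 27 → 27 seconds.
The longest path through Package is only 19 seconds, so Package has float 8.
That remains the longest chain; total 27 seconds.

27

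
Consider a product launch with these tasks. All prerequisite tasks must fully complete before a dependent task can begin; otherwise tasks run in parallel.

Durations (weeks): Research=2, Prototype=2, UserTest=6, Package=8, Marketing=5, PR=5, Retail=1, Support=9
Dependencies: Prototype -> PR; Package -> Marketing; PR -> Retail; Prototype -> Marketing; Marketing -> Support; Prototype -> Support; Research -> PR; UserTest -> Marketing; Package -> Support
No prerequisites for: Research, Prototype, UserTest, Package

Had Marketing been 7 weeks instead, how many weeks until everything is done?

24

Actual critical path: Package→Marketing→Support = 8+5+9 = 22 ⇒ 22 weeks.
Marketing is on the critical path; changing it to 7 makes that path 24 weeks.
No other chain overtakes it, so the finish is 24 weeks.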